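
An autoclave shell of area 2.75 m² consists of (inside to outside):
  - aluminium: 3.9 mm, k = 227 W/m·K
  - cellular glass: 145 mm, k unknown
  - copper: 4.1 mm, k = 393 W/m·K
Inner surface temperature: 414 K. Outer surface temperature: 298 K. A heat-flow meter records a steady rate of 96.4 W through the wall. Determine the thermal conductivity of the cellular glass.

Model the wall as resistances in series:
R_aluminium = L/(kA) = 0.0039/(227×2.75) = 6.247×10^-6 K/W
R_copper = L/(kA) = 0.0041/(393×2.75) = 3.794×10^-6 K/W
Sum of known resistances R_other = 1.004×10^-5 K/W
Total R = ΔT/Q = 116/96.4 = 1.203 K/W
R_cellular glass = R_total − R_other = 1.203 K/W
k = L/(R·A) = 0.145/(1.203×2.75)

k ≈ 0.0438 W/(m·K)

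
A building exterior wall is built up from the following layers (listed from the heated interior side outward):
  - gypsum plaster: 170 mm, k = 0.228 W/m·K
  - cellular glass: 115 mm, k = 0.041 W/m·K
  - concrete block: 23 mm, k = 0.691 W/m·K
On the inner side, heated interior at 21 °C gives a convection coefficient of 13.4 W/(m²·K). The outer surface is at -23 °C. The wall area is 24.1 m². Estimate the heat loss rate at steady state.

Treating each layer as a thermal resistance in series:
R_inner film = 1/(h_i·A) = 1/(13.4×24.1) = 0.003097 K/W
R_gypsum plaster = L/(kA) = 0.17/(0.228×24.1) = 0.03094 K/W
R_cellular glass = L/(kA) = 0.115/(0.041×24.1) = 0.1164 K/W
R_concrete block = L/(kA) = 0.023/(0.691×24.1) = 0.001381 K/W
R_total = 0.1518 K/W
Q = ΔT / R_total = 44 / 0.1518

Q ≈ 290 W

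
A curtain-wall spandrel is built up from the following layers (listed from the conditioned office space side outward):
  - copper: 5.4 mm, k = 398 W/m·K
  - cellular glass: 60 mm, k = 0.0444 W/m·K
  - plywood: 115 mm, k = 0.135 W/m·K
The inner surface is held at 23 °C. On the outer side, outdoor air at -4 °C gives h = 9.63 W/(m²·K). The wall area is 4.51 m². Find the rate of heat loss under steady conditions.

Using the resistance-network approach (series):
R_copper = L/(kA) = 0.0054/(398×4.51) = 3.008×10^-6 K/W
R_cellular glass = L/(kA) = 0.06/(0.0444×4.51) = 0.2996 K/W
R_plywood = L/(kA) = 0.115/(0.135×4.51) = 0.1889 K/W
R_outer film = 1/(h_o·A) = 1/(9.63×4.51) = 0.02302 K/W
R_total = 0.5115 K/W
Q = ΔT / R_total = 27 / 0.5115

Q ≈ 52.8 W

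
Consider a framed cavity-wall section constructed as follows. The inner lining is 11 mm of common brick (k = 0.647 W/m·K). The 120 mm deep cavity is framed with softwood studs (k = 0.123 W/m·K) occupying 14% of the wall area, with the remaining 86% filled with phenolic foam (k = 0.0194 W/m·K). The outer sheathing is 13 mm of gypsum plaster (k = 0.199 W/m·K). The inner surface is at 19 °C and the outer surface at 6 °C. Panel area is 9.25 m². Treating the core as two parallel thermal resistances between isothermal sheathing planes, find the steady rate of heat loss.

Sheathing layers in series; stud and cavity paths in parallel between them.
R_inner = 0.011/(0.647×9.25) = 0.001838 K/W
R_stud  = 0.12/(0.123×0.14×9.25) = 0.7534 K/W
R_cav   = 0.12/(0.0194×0.86×9.25) = 0.7776 K/W
1/R_core = 1/R_stud + 1/R_cav → R_core = 0.3826 K/W
R_outer = 0.013/(0.199×9.25) = 0.007062 K/W
R_total = 0.3915 K/W
Q = ΔT/R_total = 13/0.3915

Q ≈ 33.2 W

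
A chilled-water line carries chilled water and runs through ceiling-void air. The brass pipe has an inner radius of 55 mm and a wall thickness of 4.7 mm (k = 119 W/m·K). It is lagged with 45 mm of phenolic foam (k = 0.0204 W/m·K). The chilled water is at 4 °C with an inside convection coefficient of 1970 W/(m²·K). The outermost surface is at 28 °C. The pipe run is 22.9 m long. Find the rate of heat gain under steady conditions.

Cylindrical conduction, so R = ln(r₂/r₁)/(2πkL) per layer, in series:
R_inner film = 1/(h_i·2πr₁L) = 1/(1970×2π×0.055×22.9) = 6.414×10^-5 K/W
R_brass pipe wall = ln(59.7/55)/(2π×119×22.9) = 4.789×10^-6 K/W
R_phenolic foam = ln(104.7/59.7)/(2π×0.0204×22.9) = 0.1914 K/W
R_total = 0.1915 K/W
Q = ΔT/R_total = 24/0.1915

Q ≈ 125 W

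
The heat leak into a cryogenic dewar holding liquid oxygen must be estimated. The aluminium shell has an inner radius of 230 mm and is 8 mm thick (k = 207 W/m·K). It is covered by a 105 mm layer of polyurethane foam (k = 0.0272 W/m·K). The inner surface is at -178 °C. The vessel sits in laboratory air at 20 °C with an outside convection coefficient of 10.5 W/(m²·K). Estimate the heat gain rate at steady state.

Spherical conduction: R = (1/r_in − 1/r_out)/(4πk) per layer; series-sum.
R_aluminium shell = (1/0.23 − 1/0.238)/(4π×207) = 5.618×10^-5 K/W
R_polyurethane foam = (1/0.238 − 1/0.343)/(4π×0.0272) = 3.763 K/W
R_outer film = 1/(h·4πr_o²) = 1/(10.5×4π×0.343²) = 0.06442 K/W
R_total = 3.828 K/W
Q = ΔT/R_total = 198/3.828

Q ≈ 51.7 W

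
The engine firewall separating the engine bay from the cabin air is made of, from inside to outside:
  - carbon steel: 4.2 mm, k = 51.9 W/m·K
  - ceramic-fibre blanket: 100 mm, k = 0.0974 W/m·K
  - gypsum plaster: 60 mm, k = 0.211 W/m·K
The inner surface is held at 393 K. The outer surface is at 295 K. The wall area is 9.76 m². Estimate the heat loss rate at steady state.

Using the resistance-network approach (series):
R_carbon steel = L/(kA) = 0.0042/(51.9×9.76) = 8.291×10^-6 K/W
R_ceramic-fibre blanket = L/(kA) = 0.1/(0.0974×9.76) = 0.1052 K/W
R_gypsum plaster = L/(kA) = 0.06/(0.211×9.76) = 0.02914 K/W
R_total = 0.1343 K/W
Q = ΔT / R_total = 98 / 0.1343

Q ≈ 730 W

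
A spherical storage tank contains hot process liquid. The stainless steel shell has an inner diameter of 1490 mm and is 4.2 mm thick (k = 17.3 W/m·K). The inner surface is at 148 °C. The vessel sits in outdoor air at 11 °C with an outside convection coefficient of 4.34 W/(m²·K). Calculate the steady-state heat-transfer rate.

Spherical conduction: R = (1/r_in − 1/r_out)/(4πk) per layer; series-sum.
R_stainless steel shell = (1/0.745 − 1/0.7492)/(4π×17.3) = 3.461×10^-5 K/W
R_outer film = 1/(h·4πr_o²) = 1/(4.34×4π×0.7492²) = 0.03267 K/W
R_total = 0.0327 K/W
Q = ΔT/R_total = 137/0.0327

Q ≈ 4190 W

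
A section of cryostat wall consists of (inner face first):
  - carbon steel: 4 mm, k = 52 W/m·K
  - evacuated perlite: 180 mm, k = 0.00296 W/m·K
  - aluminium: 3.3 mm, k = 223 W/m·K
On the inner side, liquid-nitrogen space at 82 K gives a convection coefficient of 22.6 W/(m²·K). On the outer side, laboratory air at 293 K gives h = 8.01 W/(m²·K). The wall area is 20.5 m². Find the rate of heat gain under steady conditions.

Q ≈ 70.9 W

Thermal resistances in series:
R_inner film = 1/(h_i·A) = 1/(22.6×20.5) = 0.002158 K/W
R_carbon steel = L/(kA) = 0.004/(52×20.5) = 3.752×10^-6 K/W
R_evacuated perlite = L/(kA) = 0.18/(0.00296×20.5) = 2.966 K/W
R_aluminium = L/(kA) = 0.0033/(223×20.5) = 7.219×10^-7 K/W
R_outer film = 1/(h_o·A) = 1/(8.01×20.5) = 0.00609 K/W
R_total = 2.975 K/W
Q = ΔT / R_total = 211 / 2.975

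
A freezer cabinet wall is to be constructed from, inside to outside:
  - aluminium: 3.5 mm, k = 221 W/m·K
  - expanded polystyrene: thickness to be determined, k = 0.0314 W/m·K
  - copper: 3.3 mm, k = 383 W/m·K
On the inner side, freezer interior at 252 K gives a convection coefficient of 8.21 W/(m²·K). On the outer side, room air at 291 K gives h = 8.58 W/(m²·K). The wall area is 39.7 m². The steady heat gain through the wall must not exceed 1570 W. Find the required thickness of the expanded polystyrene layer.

L ≈ 23.5 mm

Series thermal resistances:
R_inner film = 1/(h_i·A) = 1/(8.21×39.7) = 0.003068 K/W
R_aluminium = L/(kA) = 0.0035/(221×39.7) = 3.989×10^-7 K/W
R_copper = L/(kA) = 0.0033/(383×39.7) = 2.17×10^-7 K/W
R_outer film = 1/(h_o·A) = 1/(8.58×39.7) = 0.002936 K/W
Sum of the known resistances R_other = 0.006004 K/W
Required total resistance R_tot = ΔT/Q_allow = 39/1570 = 0.02484 K/W
R_expanded polystyrene = R_tot − R_other = 0.01884 K/W
L = R·k·A = 0.01884×0.0314×39.7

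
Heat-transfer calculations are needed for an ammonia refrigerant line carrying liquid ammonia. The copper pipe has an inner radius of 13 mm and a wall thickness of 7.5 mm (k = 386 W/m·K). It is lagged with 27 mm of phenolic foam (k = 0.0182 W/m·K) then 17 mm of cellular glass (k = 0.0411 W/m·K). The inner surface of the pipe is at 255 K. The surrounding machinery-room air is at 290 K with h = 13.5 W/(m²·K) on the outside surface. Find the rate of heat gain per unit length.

q′ ≈ 4.02 W/m

Cylindrical conduction, so R = ln(r₂/r₁)/(2πkL) per layer, in series:
R_copper pipe wall = ln(20.5/13)/(2π×386×1) = 1.878×10^-4 K/W
R_phenolic foam = ln(47.5/20.5)/(2π×0.0182×1) = 7.348 K/W
R_cellular glass = ln(64.5/47.5)/(2π×0.0411×1) = 1.185 K/W
R_outer film = 1/(h_o·2πr_oL) = 1/(13.5×2π×0.0645×1) = 0.1828 K/W
R_total = 8.716 K/W
Q = ΔT/R_total = 35/8.716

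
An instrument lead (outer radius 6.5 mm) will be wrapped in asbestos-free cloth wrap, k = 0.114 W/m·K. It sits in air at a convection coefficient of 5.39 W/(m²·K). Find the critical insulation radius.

For a cylinder r_cr = k/h = 0.114/5.39
r_cr = 21.2 mm; since the bare radius (6.5 mm) is below r_cr, adding a thin layer of insulation will *increase* heat loss.

r_cr ≈ 21.2 mm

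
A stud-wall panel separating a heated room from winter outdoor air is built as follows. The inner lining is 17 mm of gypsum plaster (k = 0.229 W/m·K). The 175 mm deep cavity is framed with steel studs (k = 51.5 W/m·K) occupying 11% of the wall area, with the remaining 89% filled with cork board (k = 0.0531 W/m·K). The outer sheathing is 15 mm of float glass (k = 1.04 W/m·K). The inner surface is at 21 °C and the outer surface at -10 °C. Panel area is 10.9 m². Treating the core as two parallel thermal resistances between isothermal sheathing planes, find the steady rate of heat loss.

Q ≈ 2830 W

Sheathing layers in series; stud and cavity paths in parallel between them.
R_inner = 0.017/(0.229×10.9) = 0.006811 K/W
R_stud  = 0.175/(51.5×0.11×10.9) = 0.002834 K/W
R_cav   = 0.175/(0.0531×0.89×10.9) = 0.3397 K/W
1/R_core = 1/R_stud + 1/R_cav → R_core = 0.002811 K/W
R_outer = 0.015/(1.04×10.9) = 0.001323 K/W
R_total = 0.01094 K/W
Q = ΔT/R_total = 31/0.01094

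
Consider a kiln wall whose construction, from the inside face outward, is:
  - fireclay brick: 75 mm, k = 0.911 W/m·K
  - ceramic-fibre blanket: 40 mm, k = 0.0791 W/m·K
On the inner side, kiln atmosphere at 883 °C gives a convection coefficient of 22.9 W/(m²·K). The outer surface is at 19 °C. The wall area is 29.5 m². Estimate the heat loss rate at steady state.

Q ≈ 40300 W

Model the wall as resistances in series:
R_inner film = 1/(h_i·A) = 1/(22.9×29.5) = 0.00148 K/W
R_fireclay brick = L/(kA) = 0.075/(0.911×29.5) = 0.002791 K/W
R_ceramic-fibre blanket = L/(kA) = 0.04/(0.0791×29.5) = 0.01714 K/W
R_total = 0.02141 K/W
Q = ΔT / R_total = 864 / 0.02141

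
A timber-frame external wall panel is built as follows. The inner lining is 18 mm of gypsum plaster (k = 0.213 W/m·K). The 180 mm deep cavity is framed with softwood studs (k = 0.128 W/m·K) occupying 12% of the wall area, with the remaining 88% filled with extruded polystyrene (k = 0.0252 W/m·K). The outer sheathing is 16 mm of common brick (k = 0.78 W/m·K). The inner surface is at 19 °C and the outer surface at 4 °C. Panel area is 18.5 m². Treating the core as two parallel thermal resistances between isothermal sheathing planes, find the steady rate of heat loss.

Sheathing layers in series; stud and cavity paths in parallel between them.
R_inner = 0.018/(0.213×18.5) = 0.004568 K/W
R_stud  = 0.18/(0.128×0.12×18.5) = 0.6334 K/W
R_cav   = 0.18/(0.0252×0.88×18.5) = 0.4388 K/W
1/R_core = 1/R_stud + 1/R_cav → R_core = 0.2592 K/W
R_outer = 0.016/(0.78×18.5) = 0.001109 K/W
R_total = 0.2649 K/W
Q = ΔT/R_total = 15/0.2649

Q ≈ 56.6 W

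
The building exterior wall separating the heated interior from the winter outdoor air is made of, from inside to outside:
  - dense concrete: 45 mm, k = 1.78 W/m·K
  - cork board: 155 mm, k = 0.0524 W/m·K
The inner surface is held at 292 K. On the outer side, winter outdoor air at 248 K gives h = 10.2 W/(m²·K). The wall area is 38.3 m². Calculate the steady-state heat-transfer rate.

Treating each layer as a thermal resistance in series:
R_dense concrete = L/(kA) = 0.045/(1.78×38.3) = 6.601×10^-4 K/W
R_cork board = L/(kA) = 0.155/(0.0524×38.3) = 0.07723 K/W
R_outer film = 1/(h_o·A) = 1/(10.2×38.3) = 0.00256 K/W
R_total = 0.08045 K/W
Q = ΔT / R_total = 44 / 0.08045

Q ≈ 547 W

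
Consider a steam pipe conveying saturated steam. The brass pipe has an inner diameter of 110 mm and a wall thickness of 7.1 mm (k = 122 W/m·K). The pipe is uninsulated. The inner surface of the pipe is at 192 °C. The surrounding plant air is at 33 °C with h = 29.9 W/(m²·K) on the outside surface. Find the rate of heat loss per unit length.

q′ ≈ 1850 W/m

Cylindrical conduction, so R = ln(r₂/r₁)/(2πkL) per layer, in series:
R_brass pipe wall = ln(62.1/55)/(2π×122×1) = 1.584×10^-4 K/W
R_outer film = 1/(h_o·2πr_oL) = 1/(29.9×2π×0.0621×1) = 0.08572 K/W
R_total = 0.08587 K/W
Q = ΔT/R_total = 159/0.08587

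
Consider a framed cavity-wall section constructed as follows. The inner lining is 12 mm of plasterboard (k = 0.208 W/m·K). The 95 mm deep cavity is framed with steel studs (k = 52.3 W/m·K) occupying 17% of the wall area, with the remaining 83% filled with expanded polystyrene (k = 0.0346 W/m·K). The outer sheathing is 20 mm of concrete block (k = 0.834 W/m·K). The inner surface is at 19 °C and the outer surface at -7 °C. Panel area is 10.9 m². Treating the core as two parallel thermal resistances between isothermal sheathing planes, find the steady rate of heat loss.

Q ≈ 3070 W

Sheathing layers in series; stud and cavity paths in parallel between them.
R_inner = 0.012/(0.208×10.9) = 0.005293 K/W
R_stud  = 0.095/(52.3×0.17×10.9) = 9.803×10^-4 K/W
R_cav   = 0.095/(0.0346×0.83×10.9) = 0.3035 K/W
1/R_core = 1/R_stud + 1/R_cav → R_core = 9.771×10^-4 K/W
R_outer = 0.02/(0.834×10.9) = 0.0022 K/W
R_total = 0.00847 K/W
Q = ΔT/R_total = 26/0.00847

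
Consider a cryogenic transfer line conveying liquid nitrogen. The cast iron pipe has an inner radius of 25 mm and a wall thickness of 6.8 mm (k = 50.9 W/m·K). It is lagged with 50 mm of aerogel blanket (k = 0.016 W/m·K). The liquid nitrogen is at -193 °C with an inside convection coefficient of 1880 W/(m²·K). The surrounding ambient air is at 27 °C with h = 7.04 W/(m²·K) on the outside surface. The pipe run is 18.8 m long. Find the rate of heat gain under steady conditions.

Per-layer cylindrical resistances, series-summed:
R_inner film = 1/(h_i·2πr₁L) = 1/(1880×2π×0.025×18.8) = 1.801×10^-4 K/W
R_cast iron pipe wall = ln(31.8/25)/(2π×50.9×18.8) = 4.002×10^-5 K/W
R_aerogel blanket = ln(81.8/31.8)/(2π×0.016×18.8) = 0.4999 K/W
R_outer film = 1/(h_o·2πr_oL) = 1/(7.04×2π×0.0818×18.8) = 0.0147 K/W
R_total = 0.5148 K/W
Q = ΔT/R_total = 220/0.5148

Q ≈ 427 W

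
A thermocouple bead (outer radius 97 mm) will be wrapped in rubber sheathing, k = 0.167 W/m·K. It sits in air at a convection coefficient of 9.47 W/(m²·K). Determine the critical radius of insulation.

r_cr ≈ 35.3 mm

For a sphere r_cr = 2k/h = 2×0.167/9.47
r_cr = 35.3 mm; since the bare radius (97 mm) is above r_cr, any added insulation will reduce heat loss.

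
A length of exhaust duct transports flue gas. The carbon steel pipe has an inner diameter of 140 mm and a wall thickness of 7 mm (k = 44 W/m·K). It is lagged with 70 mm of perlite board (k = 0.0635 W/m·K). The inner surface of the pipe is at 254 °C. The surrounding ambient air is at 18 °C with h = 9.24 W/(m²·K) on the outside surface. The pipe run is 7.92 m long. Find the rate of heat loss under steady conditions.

Q ≈ 1080 W

Treating each annulus and film as a series resistance:
R_carbon steel pipe wall = ln(77/70)/(2π×44×7.92) = 4.353×10^-5 K/W
R_perlite board = ln(147/77)/(2π×0.0635×7.92) = 0.2046 K/W
R_outer film = 1/(h_o·2πr_oL) = 1/(9.24×2π×0.147×7.92) = 0.01479 K/W
R_total = 0.2195 K/W
Q = ΔT/R_total = 236/0.2195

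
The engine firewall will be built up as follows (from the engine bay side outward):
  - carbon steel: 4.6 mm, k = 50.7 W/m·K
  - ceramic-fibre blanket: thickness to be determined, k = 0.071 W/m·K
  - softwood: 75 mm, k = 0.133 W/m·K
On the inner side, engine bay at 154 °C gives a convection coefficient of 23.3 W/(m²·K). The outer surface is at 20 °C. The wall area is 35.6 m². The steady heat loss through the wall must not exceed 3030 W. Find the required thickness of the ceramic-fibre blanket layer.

L ≈ 68.7 mm

Model the wall as resistances in series:
R_inner film = 1/(h_i·A) = 1/(23.3×35.6) = 0.001206 K/W
R_carbon steel = L/(kA) = 0.0046/(50.7×35.6) = 2.549×10^-6 K/W
R_softwood = L/(kA) = 0.075/(0.133×35.6) = 0.01584 K/W
Sum of the known resistances R_other = 0.01705 K/W
Required total resistance R_tot = ΔT/Q_allow = 134/3030 = 0.04422 K/W
R_ceramic-fibre blanket = R_tot − R_other = 0.02718 K/W
L = R·k·A = 0.02718×0.071×35.6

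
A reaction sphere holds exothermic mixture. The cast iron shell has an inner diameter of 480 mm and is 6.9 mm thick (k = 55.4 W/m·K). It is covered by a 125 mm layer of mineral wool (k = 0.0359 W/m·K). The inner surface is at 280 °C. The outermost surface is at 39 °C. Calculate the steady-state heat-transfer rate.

For a spherical shell R = (1/r₁ − 1/r₂)/(4πk); film R = 1/(h·4πr²). In series:
R_cast iron shell = (1/0.24 − 1/0.2469)/(4π×55.4) = 1.673×10^-4 K/W
R_mineral wool = (1/0.2469 − 1/0.3719)/(4π×0.0359) = 3.018 K/W
R_total = 3.018 K/W
Q = ΔT/R_total = 241/3.018

Q ≈ 79.9 W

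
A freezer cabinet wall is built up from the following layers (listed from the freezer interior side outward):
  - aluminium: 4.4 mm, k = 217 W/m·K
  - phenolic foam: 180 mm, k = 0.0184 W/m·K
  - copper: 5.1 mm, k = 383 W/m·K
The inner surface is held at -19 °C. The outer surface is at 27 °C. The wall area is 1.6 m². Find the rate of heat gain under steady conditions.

Model the wall as resistances in series:
R_aluminium = L/(kA) = 0.0044/(217×1.6) = 1.267×10^-5 K/W
R_phenolic foam = L/(kA) = 0.18/(0.0184×1.6) = 6.114 K/W
R_copper = L/(kA) = 0.0051/(383×1.6) = 8.322×10^-6 K/W
R_total = 6.114 K/W
Q = ΔT / R_total = 46 / 6.114

Q ≈ 7.52 W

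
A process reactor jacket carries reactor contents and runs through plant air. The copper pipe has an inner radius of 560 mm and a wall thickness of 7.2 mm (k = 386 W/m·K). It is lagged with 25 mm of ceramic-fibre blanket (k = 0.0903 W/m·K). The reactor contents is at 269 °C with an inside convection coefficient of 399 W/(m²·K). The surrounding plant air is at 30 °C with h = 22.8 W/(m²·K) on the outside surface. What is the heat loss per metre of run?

q′ ≈ 2700 W/m

Radial resistances (cylindrical: R_cond = ln(r_o/r_i)/(2πkL), R_conv = 1/(h·2πrL)):
R_inner film = 1/(h_i·2πr₁L) = 1/(399×2π×0.56×1) = 7.123×10^-4 K/W
R_copper pipe wall = ln(567.2/560)/(2π×386×1) = 5.267×10^-6 K/W
R_ceramic-fibre blanket = ln(592.2/567.2)/(2π×0.0903×1) = 0.07602 K/W
R_outer film = 1/(h_o·2πr_oL) = 1/(22.8×2π×0.5922×1) = 0.01179 K/W
R_total = 0.08853 K/W
Q = ΔT/R_total = 239/0.08853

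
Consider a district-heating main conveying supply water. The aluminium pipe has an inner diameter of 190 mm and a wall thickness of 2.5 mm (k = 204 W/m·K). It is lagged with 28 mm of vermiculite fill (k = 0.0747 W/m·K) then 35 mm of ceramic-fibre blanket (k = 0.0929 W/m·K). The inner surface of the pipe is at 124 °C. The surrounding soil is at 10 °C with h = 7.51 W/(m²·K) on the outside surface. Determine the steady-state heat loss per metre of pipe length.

Radial resistances (cylindrical: R_cond = ln(r_o/r_i)/(2πkL), R_conv = 1/(h·2πrL)):
R_aluminium pipe wall = ln(97.5/95)/(2π×204×1) = 2.027×10^-5 K/W
R_vermiculite fill = ln(125.5/97.5)/(2π×0.0747×1) = 0.5379 K/W
R_ceramic-fibre blanket = ln(160.5/125.5)/(2π×0.0929×1) = 0.4214 K/W
R_outer film = 1/(h_o·2πr_oL) = 1/(7.51×2π×0.1605×1) = 0.132 K/W
R_total = 1.091 K/W
Q = ΔT/R_total = 114/1.091

q′ ≈ 104 W/m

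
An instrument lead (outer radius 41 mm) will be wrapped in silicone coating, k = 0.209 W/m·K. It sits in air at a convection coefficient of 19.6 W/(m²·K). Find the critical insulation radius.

For a cylinder r_cr = k/h = 0.209/19.6
r_cr = 10.7 mm; since the bare radius (41 mm) is above r_cr, any added insulation will reduce heat loss.

r_cr ≈ 10.7 mm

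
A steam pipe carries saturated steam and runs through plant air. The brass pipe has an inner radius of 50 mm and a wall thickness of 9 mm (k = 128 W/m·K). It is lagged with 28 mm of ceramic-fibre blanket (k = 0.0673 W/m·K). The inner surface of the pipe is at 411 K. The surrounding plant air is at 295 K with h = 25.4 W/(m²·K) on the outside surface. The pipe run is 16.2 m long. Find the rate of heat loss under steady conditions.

Radial resistances (cylindrical: R_cond = ln(r_o/r_i)/(2πkL), R_conv = 1/(h·2πrL)):
R_brass pipe wall = ln(59/50)/(2π×128×16.2) = 1.27×10^-5 K/W
R_ceramic-fibre blanket = ln(87/59)/(2π×0.0673×16.2) = 0.05669 K/W
R_outer film = 1/(h_o·2πr_oL) = 1/(25.4×2π×0.087×16.2) = 0.004446 K/W
R_total = 0.06115 K/W
Q = ΔT/R_total = 116/0.06115

Q ≈ 1900 W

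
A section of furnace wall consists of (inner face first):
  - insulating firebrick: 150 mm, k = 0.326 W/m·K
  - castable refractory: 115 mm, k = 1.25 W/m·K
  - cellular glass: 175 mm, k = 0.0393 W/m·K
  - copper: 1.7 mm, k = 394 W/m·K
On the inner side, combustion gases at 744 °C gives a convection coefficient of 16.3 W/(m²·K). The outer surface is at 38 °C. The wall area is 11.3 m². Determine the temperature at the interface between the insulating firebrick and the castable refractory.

Series thermal resistances:
R_inner film = 1/(h_i·A) = 1/(16.3×11.3) = 0.005429 K/W
R_insulating firebrick = L/(kA) = 0.15/(0.326×11.3) = 0.04072 K/W
R_castable refractory = L/(kA) = 0.115/(1.25×11.3) = 0.008142 K/W
R_cellular glass = L/(kA) = 0.175/(0.0393×11.3) = 0.3941 K/W
R_copper = L/(kA) = 0.0017/(394×11.3) = 3.818×10^-7 K/W
R_total = 0.4484 K/W;  Q = ΔT/R_total = 706/0.4484 = 1575 W
T_interface = T_inner − Q·ΣR(inner→interface) = 744 − 1570×0.04615

T ≈ 671 °C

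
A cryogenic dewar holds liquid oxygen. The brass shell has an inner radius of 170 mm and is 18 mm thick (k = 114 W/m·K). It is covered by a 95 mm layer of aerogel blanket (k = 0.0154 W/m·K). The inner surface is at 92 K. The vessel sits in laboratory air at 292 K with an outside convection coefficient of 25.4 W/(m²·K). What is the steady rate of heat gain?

Q ≈ 21.6 W

Radial (spherical) resistances in series:
R_brass shell = (1/0.17 − 1/0.188)/(4π×114) = 3.931×10^-4 K/W
R_aerogel blanket = (1/0.188 − 1/0.283)/(4π×0.0154) = 9.227 K/W
R_outer film = 1/(h·4πr_o²) = 1/(25.4×4π×0.283²) = 0.03912 K/W
R_total = 9.266 K/W
Q = ΔT/R_total = 200/9.266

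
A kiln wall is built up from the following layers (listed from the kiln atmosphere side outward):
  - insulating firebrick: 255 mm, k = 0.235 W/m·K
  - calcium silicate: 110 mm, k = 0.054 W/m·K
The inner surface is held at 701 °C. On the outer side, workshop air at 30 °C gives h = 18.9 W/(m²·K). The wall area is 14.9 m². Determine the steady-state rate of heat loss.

Using the resistance-network approach (series):
R_insulating firebrick = L/(kA) = 0.255/(0.235×14.9) = 0.07283 K/W
R_calcium silicate = L/(kA) = 0.11/(0.054×14.9) = 0.1367 K/W
R_outer film = 1/(h_o·A) = 1/(18.9×14.9) = 0.003551 K/W
R_total = 0.2131 K/W
Q = ΔT / R_total = 671 / 0.2131

Q ≈ 3150 W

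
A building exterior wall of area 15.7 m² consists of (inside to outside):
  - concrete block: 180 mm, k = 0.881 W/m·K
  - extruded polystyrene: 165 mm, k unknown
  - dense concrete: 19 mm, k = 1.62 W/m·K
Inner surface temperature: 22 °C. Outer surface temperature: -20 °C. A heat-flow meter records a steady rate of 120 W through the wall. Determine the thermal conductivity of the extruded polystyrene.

k ≈ 0.0313 W/(m·K)

Series thermal resistances:
R_concrete block = L/(kA) = 0.18/(0.881×15.7) = 0.01301 K/W
R_dense concrete = L/(kA) = 0.019/(1.62×15.7) = 7.47×10^-4 K/W
Sum of known resistances R_other = 0.01376 K/W
Total R = ΔT/Q = 42/120 = 0.35 K/W
R_extruded polystyrene = R_total − R_other = 0.3362 K/W
k = L/(R·A) = 0.165/(0.3362×15.7)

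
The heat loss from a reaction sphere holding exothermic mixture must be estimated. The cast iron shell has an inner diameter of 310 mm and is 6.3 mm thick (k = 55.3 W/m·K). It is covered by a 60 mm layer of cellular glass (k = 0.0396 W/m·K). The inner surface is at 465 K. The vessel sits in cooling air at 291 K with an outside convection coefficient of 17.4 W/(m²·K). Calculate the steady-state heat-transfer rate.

Spherical conduction: R = (1/r_in − 1/r_out)/(4πk) per layer; series-sum.
R_cast iron shell = (1/0.155 − 1/0.1613)/(4π×55.3) = 3.626×10^-4 K/W
R_cellular glass = (1/0.1613 − 1/0.2213)/(4π×0.0396) = 3.378 K/W
R_outer film = 1/(h·4πr_o²) = 1/(17.4×4π×0.2213²) = 0.09339 K/W
R_total = 3.472 K/W
Q = ΔT/R_total = 174/3.472

Q ≈ 50.1 W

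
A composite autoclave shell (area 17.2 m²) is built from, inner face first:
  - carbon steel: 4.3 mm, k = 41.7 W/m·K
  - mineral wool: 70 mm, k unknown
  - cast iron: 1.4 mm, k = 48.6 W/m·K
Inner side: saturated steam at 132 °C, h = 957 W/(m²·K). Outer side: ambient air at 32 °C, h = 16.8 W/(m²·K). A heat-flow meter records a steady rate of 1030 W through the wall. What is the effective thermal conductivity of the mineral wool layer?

Series thermal resistances:
R_inner film = 1/(h_i·A) = 1/(957×17.2) = 6.075×10^-5 K/W
R_carbon steel = L/(kA) = 0.0043/(41.7×17.2) = 5.995×10^-6 K/W
R_cast iron = L/(kA) = 0.0014/(48.6×17.2) = 1.675×10^-6 K/W
R_outer film = 1/(h_o·A) = 1/(16.8×17.2) = 0.003461 K/W
Sum of known resistances R_other = 0.003529 K/W
Total R = ΔT/Q = 100/1030 = 0.09709 K/W
R_mineral wool = R_total − R_other = 0.09356 K/W
k = L/(R·A) = 0.07/(0.09356×17.2)

k ≈ 0.0435 W/(m·K)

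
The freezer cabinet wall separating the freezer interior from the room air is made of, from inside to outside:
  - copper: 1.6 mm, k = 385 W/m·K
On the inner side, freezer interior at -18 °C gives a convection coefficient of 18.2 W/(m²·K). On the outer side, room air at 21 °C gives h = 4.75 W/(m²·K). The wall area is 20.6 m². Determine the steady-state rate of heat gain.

Q ≈ 3030 W

Using the resistance-network approach (series):
R_inner film = 1/(h_i·A) = 1/(18.2×20.6) = 0.002667 K/W
R_copper = L/(kA) = 0.0016/(385×20.6) = 2.017×10^-7 K/W
R_outer film = 1/(h_o·A) = 1/(4.75×20.6) = 0.01022 K/W
R_total = 0.01289 K/W
Q = ΔT / R_total = 39 / 0.01289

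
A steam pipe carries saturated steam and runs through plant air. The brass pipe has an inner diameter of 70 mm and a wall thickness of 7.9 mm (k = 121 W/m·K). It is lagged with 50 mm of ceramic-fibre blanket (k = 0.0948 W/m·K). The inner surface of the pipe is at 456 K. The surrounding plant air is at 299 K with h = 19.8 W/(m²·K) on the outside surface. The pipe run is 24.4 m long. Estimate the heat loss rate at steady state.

Q ≈ 2770 W

For a radial system each layer contributes R = ln(r_out/r_in)/(2πkL); films add R = 1/(hA).
R_brass pipe wall = ln(42.9/35)/(2π×121×24.4) = 1.097×10^-5 K/W
R_ceramic-fibre blanket = ln(92.9/42.9)/(2π×0.0948×24.4) = 0.05316 K/W
R_outer film = 1/(h_o·2πr_oL) = 1/(19.8×2π×0.0929×24.4) = 0.003546 K/W
R_total = 0.05672 K/W
Q = ΔT/R_total = 157/0.05672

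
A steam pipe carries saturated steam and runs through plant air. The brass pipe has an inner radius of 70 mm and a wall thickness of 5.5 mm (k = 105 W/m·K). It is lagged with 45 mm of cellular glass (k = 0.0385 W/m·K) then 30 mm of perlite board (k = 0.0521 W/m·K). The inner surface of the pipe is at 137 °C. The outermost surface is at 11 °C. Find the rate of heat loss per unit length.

Cylindrical conduction, so R = ln(r₂/r₁)/(2πkL) per layer, in series:
R_brass pipe wall = ln(75.5/70)/(2π×105×1) = 1.146×10^-4 K/W
R_cellular glass = ln(120.5/75.5)/(2π×0.0385×1) = 1.933 K/W
R_perlite board = ln(150.5/120.5)/(2π×0.0521×1) = 0.6791 K/W
R_total = 2.612 K/W
Q = ΔT/R_total = 126/2.612

q′ ≈ 48.2 W/m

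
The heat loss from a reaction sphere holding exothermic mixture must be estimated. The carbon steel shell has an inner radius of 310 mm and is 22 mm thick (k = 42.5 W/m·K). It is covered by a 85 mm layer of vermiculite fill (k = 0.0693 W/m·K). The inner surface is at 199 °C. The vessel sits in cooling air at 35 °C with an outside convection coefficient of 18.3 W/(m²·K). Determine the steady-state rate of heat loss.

Spherical conduction: R = (1/r_in − 1/r_out)/(4πk) per layer; series-sum.
R_carbon steel shell = (1/0.31 − 1/0.332)/(4π×42.5) = 4.002×10^-4 K/W
R_vermiculite fill = (1/0.332 − 1/0.417)/(4π×0.0693) = 0.705 K/W
R_outer film = 1/(h·4πr_o²) = 1/(18.3×4π×0.417²) = 0.02501 K/W
R_total = 0.7304 K/W
Q = ΔT/R_total = 164/0.7304

Q ≈ 225 W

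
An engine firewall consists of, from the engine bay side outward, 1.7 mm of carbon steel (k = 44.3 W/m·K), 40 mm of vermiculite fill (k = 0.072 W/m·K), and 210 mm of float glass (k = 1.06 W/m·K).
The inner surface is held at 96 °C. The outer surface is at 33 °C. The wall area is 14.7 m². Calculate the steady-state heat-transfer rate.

Treating each layer as a thermal resistance in series:
R_carbon steel = L/(kA) = 0.0017/(44.3×14.7) = 2.611×10^-6 K/W
R_vermiculite fill = L/(kA) = 0.04/(0.072×14.7) = 0.03779 K/W
R_float glass = L/(kA) = 0.21/(1.06×14.7) = 0.01348 K/W
R_total = 0.05127 K/W
Q = ΔT / R_total = 63 / 0.05127

Q ≈ 1230 W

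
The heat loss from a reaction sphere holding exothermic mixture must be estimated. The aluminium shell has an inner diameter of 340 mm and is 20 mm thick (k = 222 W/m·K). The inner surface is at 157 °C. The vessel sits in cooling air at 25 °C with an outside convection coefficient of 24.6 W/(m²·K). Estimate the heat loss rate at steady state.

Q ≈ 1470 W

Each spherical layer contributes R = (1/r_i − 1/r_o)/(4πk):
R_aluminium shell = (1/0.17 − 1/0.19)/(4π×222) = 2.22×10^-4 K/W
R_outer film = 1/(h·4πr_o²) = 1/(24.6×4π×0.19²) = 0.08961 K/W
R_total = 0.08983 K/W
Q = ΔT/R_total = 132/0.08983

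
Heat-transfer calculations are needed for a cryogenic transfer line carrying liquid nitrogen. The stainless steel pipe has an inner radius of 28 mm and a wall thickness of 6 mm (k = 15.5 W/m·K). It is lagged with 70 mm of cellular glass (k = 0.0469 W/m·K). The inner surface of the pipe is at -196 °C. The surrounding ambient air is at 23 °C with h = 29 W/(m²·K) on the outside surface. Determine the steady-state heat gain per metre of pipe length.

q′ ≈ 56.9 W/m

Cylindrical conduction, so R = ln(r₂/r₁)/(2πkL) per layer, in series:
R_stainless steel pipe wall = ln(34/28)/(2π×15.5×1) = 0.001994 K/W
R_cellular glass = ln(104/34)/(2π×0.0469×1) = 3.794 K/W
R_outer film = 1/(h_o·2πr_oL) = 1/(29×2π×0.104×1) = 0.05277 K/W
R_total = 3.849 K/W
Q = ΔT/R_total = 219/3.849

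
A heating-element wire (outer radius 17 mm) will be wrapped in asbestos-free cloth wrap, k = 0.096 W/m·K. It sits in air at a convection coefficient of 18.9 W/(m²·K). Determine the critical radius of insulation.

For a cylinder r_cr = k/h = 0.096/18.9
r_cr = 5.08 mm; since the bare radius (17 mm) is above r_cr, any added insulation will reduce heat loss.

r_cr ≈ 5.08 mm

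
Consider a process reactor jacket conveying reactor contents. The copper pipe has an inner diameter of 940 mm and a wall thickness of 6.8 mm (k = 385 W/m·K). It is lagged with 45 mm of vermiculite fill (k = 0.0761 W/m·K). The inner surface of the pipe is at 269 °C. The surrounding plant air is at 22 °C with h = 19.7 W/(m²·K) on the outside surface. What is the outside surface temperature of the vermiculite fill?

Per-layer cylindrical resistances, series-summed:
R_copper pipe wall = ln(476.8/470)/(2π×385×1) = 5.938×10^-6 K/W
R_vermiculite fill = ln(521.8/476.8)/(2π×0.0761×1) = 0.1886 K/W
R_outer film = 1/(h_o·2πr_oL) = 1/(19.7×2π×0.5218×1) = 0.01548 K/W
R_total = 0.2041 K/W
Q = ΔT/R_total = 247/0.2041
Q = 1210 W/m
T_interface = T_inner − Q·ΣR(inner→interface) = 269 − 1210×0.1886

T ≈ 40.7 °C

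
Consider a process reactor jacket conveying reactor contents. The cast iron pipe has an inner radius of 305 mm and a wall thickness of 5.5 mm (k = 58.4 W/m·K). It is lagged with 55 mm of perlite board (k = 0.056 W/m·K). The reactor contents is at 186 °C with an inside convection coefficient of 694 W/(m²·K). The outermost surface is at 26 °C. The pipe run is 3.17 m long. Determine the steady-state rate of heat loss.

For a radial system each layer contributes R = ln(r_out/r_in)/(2πkL); films add R = 1/(hA).
R_inner film = 1/(h_i·2πr₁L) = 1/(694×2π×0.305×3.17) = 2.372×10^-4 K/W
R_cast iron pipe wall = ln(310.5/305)/(2π×58.4×3.17) = 1.536×10^-5 K/W
R_perlite board = ln(365.5/310.5)/(2π×0.056×3.17) = 0.1462 K/W
R_total = 0.1465 K/W
Q = ΔT/R_total = 160/0.1465

Q ≈ 1090 W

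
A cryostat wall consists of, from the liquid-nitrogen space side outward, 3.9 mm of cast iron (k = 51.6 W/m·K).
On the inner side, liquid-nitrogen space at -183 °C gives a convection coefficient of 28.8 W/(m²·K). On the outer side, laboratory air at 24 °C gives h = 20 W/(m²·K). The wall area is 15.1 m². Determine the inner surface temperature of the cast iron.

T ≈ -98.2 °C

Model the wall as resistances in series:
R_inner film = 1/(h_i·A) = 1/(28.8×15.1) = 0.002299 K/W
R_cast iron = L/(kA) = 0.0039/(51.6×15.1) = 5.005×10^-6 K/W
R_outer film = 1/(h_o·A) = 1/(20×15.1) = 0.003311 K/W
R_total = 0.005616 K/W;  Q = ΔT/R_total = 207/0.005616 = 36860 W
T_interface = T_inner + Q·ΣR(inner→interface) = -183 + 36900×0.002299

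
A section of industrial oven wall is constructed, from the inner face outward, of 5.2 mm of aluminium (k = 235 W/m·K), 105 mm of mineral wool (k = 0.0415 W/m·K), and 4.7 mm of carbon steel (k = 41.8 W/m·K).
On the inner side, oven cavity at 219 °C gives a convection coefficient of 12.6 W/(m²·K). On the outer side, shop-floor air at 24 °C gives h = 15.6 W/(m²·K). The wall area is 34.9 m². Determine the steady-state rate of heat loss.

Treating each layer as a thermal resistance in series:
R_inner film = 1/(h_i·A) = 1/(12.6×34.9) = 0.002274 K/W
R_aluminium = L/(kA) = 0.0052/(235×34.9) = 6.34×10^-7 K/W
R_mineral wool = L/(kA) = 0.105/(0.0415×34.9) = 0.0725 K/W
R_carbon steel = L/(kA) = 0.0047/(41.8×34.9) = 3.222×10^-6 K/W
R_outer film = 1/(h_o·A) = 1/(15.6×34.9) = 0.001837 K/W
R_total = 0.07661 K/W
Q = ΔT / R_total = 195 / 0.07661

Q ≈ 2550 W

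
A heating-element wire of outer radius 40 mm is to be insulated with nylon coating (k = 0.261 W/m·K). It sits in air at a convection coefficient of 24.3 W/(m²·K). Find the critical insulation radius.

r_cr ≈ 10.7 mm

For a cylinder r_cr = k/h = 0.261/24.3
r_cr = 10.7 mm; since the bare radius (40 mm) is above r_cr, any added insulation will reduce heat loss.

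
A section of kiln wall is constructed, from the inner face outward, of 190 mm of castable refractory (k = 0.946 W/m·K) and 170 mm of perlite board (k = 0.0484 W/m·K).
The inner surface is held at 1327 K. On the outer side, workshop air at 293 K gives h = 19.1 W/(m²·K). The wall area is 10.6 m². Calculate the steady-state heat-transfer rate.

Treating each layer as a thermal resistance in series:
R_castable refractory = L/(kA) = 0.19/(0.946×10.6) = 0.01895 K/W
R_perlite board = L/(kA) = 0.17/(0.0484×10.6) = 0.3314 K/W
R_outer film = 1/(h_o·A) = 1/(19.1×10.6) = 0.004939 K/W
R_total = 0.3552 K/W
Q = ΔT / R_total = 1034 / 0.3552

Q ≈ 2910 W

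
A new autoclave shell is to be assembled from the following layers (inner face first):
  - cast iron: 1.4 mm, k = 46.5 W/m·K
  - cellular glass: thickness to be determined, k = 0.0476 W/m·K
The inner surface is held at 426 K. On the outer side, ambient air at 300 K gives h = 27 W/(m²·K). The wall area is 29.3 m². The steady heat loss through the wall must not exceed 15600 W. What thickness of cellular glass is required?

L ≈ 9.5 mm

Using the resistance-network approach (series):
R_cast iron = L/(kA) = 0.0014/(46.5×29.3) = 1.028×10^-6 K/W
R_outer film = 1/(h_o·A) = 1/(27×29.3) = 0.001264 K/W
Sum of the known resistances R_other = 0.001265 K/W
Required total resistance R_tot = ΔT/Q_allow = 126/15600 = 0.008077 K/W
R_cellular glass = R_tot − R_other = 0.006812 K/W
L = R·k·A = 0.006812×0.0476×29.3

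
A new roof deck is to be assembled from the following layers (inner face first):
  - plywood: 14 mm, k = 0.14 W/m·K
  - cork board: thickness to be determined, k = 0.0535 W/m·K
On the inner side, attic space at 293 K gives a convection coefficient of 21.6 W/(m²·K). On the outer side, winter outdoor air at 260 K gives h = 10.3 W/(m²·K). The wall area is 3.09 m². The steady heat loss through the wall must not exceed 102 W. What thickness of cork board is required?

L ≈ 40.5 mm

Treating each layer as a thermal resistance in series:
R_inner film = 1/(h_i·A) = 1/(21.6×3.09) = 0.01498 K/W
R_plywood = L/(kA) = 0.014/(0.14×3.09) = 0.03236 K/W
R_outer film = 1/(h_o·A) = 1/(10.3×3.09) = 0.03142 K/W
Sum of the known resistances R_other = 0.07876 K/W
Required total resistance R_tot = ΔT/Q_allow = 33/102 = 0.3235 K/W
R_cork board = R_tot − R_other = 0.2448 K/W
L = R·k·A = 0.2448×0.0535×3.09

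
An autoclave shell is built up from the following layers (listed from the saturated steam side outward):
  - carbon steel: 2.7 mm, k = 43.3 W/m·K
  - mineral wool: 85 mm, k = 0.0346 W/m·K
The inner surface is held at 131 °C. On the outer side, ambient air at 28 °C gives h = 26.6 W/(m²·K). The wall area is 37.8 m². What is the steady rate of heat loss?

Treating each layer as a thermal resistance in series:
R_carbon steel = L/(kA) = 0.0027/(43.3×37.8) = 1.65×10^-6 K/W
R_mineral wool = L/(kA) = 0.085/(0.0346×37.8) = 0.06499 K/W
R_outer film = 1/(h_o·A) = 1/(26.6×37.8) = 9.945×10^-4 K/W
R_total = 0.06599 K/W
Q = ΔT / R_total = 103 / 0.06599

Q ≈ 1560 W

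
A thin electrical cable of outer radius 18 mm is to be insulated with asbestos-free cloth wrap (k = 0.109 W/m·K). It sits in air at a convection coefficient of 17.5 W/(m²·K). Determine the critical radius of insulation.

For a cylinder r_cr = k/h = 0.109/17.5
r_cr = 6.23 mm; since the bare radius (18 mm) is above r_cr, any added insulation will reduce heat loss.

r_cr ≈ 6.23 mm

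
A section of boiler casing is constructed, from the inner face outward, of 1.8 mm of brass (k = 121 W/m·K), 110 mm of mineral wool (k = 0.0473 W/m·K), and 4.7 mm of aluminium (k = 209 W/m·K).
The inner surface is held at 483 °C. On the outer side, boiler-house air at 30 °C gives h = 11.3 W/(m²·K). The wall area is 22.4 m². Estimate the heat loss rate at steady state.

Treating each layer as a thermal resistance in series:
R_brass = L/(kA) = 0.0018/(121×22.4) = 6.641×10^-7 K/W
R_mineral wool = L/(kA) = 0.11/(0.0473×22.4) = 0.1038 K/W
R_aluminium = L/(kA) = 0.0047/(209×22.4) = 1.004×10^-6 K/W
R_outer film = 1/(h_o·A) = 1/(11.3×22.4) = 0.003951 K/W
R_total = 0.1078 K/W
Q = ΔT / R_total = 453 / 0.1078

Q ≈ 4200 W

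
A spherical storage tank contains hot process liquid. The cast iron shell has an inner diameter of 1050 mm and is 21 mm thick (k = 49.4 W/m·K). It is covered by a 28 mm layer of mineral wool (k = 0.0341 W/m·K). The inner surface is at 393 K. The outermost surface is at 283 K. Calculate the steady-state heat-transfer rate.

Q ≈ 527 W

Radial (spherical) resistances in series:
R_cast iron shell = (1/0.525 − 1/0.546)/(4π×49.4) = 1.18×10^-4 K/W
R_mineral wool = (1/0.546 − 1/0.574)/(4π×0.0341) = 0.2085 K/W
R_total = 0.2086 K/W
Q = ΔT/R_total = 110/0.2086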